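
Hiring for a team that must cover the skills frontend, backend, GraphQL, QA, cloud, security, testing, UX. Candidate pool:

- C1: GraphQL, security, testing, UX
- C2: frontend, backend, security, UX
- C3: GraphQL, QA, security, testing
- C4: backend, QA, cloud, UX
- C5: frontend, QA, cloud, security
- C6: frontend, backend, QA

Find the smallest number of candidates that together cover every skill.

C1, C2, C4 together cover {frontend, backend, GraphQL, QA, cloud, security, testing, UX} — every skill.
No 2 of the 6 candidates cover everything (all 15 pairs fall short), so 3 is minimum.

3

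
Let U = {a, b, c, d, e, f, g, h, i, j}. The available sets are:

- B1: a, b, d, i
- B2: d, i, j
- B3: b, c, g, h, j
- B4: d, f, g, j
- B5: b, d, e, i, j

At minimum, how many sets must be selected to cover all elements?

B1, B3, B4, B5 together cover {a, b, c, d, e, f, g, h, i, j} — every element.
No 3 of the 5 sets cover everything (all 10 triples fall short), so 4 is minimum.

4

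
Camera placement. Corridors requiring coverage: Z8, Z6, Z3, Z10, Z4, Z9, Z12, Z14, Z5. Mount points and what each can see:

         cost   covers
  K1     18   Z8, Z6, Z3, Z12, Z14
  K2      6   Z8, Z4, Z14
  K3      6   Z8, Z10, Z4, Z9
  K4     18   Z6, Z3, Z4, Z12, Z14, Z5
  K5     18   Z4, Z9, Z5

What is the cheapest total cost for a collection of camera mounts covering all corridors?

K3, K4 cover every corridor at cost 6 + 18 = 24.
Any cover uses at least 2 camera mounts; among all covering selections none totals below 24.

24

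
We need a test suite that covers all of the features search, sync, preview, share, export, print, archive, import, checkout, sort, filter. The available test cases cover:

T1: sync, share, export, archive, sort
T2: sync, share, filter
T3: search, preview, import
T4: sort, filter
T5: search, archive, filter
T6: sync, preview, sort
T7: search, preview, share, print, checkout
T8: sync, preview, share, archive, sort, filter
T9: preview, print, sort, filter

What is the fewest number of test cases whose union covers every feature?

4

T1, T2, T3, T7 together cover {search, sync, preview, share, export, print, archive, import, checkout, sort, filter} — every feature.
No 3 of the 9 test cases cover everything (all 84 triples fall short), so 4 is minimum.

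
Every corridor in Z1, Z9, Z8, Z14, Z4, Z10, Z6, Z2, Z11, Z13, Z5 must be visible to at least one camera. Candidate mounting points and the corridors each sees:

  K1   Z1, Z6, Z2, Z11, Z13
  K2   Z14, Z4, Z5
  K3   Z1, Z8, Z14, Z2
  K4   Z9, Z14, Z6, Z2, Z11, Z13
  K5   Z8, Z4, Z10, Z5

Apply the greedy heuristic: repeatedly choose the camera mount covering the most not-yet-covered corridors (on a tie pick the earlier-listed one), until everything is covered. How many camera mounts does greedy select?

Pick 1: K4 covers 6 new corridors (Z9, Z14, Z6, Z2, Z11, Z13).
Pick 2: K5 covers 4 new corridors (Z8, Z4, Z10, Z5).
Pick 3: K1 covers 1 new corridors (Z1).
Greedy uses 3 camera mounts.

3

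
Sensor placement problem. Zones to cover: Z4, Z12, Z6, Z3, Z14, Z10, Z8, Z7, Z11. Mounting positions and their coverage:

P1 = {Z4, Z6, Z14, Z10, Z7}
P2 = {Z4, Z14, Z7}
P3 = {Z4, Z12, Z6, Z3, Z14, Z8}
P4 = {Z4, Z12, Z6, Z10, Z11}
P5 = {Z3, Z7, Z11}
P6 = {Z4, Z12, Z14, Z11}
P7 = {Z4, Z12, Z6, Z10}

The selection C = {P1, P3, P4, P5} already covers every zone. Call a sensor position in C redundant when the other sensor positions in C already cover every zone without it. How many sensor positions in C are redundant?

Drop P1: the rest still cover every zone — redundant.
Drop P3: Z8 uncovered — not redundant.
Drop P4: the rest still cover every zone — redundant.
Drop P5: the rest still cover every zone — redundant.
3 redundant: P1, P4, P5.

3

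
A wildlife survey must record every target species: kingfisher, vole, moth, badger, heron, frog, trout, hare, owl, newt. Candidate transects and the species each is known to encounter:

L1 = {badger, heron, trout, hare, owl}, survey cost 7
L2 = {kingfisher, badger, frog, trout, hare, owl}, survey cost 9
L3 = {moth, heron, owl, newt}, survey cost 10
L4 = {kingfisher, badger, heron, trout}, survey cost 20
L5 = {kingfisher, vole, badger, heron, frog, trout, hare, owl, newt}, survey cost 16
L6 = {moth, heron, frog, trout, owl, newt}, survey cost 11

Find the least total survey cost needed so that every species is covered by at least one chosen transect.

26

L3, L5 cover every species at survey cost 10 + 16 = 26.
Any cover uses at least 2 transects; among all covering selections none totals below 26.
Greedy by coverage-per-survey cost would pick L1, L6, L5 for 34 — worse than the optimum 26.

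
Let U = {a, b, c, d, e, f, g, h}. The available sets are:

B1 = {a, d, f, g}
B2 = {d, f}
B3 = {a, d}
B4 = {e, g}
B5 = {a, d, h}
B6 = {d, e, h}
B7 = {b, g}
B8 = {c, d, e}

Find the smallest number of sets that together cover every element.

B1, B5, B7, B8 together cover {a, b, c, d, e, f, g, h} — every element.
No 3 of the 8 sets cover everything (all 56 triples fall short), so 4 is minimum.

4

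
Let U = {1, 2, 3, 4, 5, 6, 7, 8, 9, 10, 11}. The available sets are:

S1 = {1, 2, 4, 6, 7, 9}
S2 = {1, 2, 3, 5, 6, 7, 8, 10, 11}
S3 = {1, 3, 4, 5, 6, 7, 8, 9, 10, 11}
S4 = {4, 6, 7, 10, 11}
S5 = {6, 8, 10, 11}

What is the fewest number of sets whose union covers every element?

2

S1, S2 together cover {1, 2, 3, 4, 5, 6, 7, 8, 9, 10, 11} — every element.
No single set contains all 11 elements, so 2 is optimal.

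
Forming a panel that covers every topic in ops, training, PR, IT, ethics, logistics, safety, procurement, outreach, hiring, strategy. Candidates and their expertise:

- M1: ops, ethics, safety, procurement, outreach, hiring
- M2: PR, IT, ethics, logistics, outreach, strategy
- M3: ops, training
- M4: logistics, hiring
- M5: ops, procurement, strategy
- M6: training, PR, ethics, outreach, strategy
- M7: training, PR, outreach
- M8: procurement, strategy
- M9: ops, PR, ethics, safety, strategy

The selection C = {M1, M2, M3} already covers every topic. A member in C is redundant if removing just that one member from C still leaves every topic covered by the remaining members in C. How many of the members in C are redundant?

Drop M1: safety, procurement, hiring uncovered — not redundant.
Drop M2: PR, IT, logistics, strategy uncovered — not redundant.
Drop M3: training uncovered — not redundant.
None of the members in C is redundant.

0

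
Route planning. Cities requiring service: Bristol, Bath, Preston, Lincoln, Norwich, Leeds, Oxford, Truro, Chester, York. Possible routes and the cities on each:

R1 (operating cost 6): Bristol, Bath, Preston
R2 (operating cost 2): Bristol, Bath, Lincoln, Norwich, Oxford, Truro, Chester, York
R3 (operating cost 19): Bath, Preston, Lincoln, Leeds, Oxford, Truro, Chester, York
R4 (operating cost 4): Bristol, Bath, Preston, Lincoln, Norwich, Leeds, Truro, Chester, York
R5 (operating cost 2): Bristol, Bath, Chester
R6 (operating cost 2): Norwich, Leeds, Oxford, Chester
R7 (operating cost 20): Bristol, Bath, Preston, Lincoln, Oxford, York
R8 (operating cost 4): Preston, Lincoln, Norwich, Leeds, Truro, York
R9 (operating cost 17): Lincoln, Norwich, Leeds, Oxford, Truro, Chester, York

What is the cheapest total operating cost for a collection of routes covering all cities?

6

R2, R4 cover every city at operating cost 2 + 4 = 6.
Any cover uses at least 2 routes; among all covering selections none totals below 6.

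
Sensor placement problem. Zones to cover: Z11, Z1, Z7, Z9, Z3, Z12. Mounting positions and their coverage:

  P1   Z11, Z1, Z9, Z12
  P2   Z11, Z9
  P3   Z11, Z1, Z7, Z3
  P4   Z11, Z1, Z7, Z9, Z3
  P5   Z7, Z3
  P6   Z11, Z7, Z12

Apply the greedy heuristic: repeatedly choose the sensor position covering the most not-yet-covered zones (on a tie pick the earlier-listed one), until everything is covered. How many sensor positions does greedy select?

Pick 1: P4 covers 5 new zones (Z11, Z1, Z7, Z9, Z3).
Pick 2: P1 covers 1 new zones (Z12).
Greedy uses 2 sensor positions.

2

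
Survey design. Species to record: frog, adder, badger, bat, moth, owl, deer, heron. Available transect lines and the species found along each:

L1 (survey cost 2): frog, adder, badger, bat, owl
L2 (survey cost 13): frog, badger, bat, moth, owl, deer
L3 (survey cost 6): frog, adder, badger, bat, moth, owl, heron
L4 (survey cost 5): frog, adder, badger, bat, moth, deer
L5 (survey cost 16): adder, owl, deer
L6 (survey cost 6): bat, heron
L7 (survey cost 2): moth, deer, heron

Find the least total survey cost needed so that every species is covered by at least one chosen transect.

4

L1, L7 cover every species at survey cost 2 + 2 = 4.
Any cover uses at least 2 transects; among all covering selections none totals below 4.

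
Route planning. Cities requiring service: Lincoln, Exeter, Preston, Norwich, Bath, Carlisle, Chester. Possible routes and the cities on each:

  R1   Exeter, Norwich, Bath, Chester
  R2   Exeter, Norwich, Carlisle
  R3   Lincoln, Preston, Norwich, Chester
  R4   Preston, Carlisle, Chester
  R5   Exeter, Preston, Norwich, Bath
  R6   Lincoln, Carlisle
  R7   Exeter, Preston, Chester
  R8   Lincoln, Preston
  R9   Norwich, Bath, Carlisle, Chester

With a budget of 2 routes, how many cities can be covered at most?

6

Choosing R1, R3 covers {Lincoln, Exeter, Preston, Norwich, Bath, Chester} — 6 cities.
No choice of 2 routes does better; here Carlisle is left uncovered.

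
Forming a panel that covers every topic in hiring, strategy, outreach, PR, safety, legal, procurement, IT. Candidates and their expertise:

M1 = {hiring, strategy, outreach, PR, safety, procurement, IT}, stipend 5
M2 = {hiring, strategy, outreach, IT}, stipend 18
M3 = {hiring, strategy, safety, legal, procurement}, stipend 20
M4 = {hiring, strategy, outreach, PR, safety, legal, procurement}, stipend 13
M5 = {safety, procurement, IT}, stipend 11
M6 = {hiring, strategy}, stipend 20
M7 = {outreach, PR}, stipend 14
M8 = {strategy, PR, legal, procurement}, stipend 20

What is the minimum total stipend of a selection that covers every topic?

M1, M4 cover every topic at stipend 5 + 13 = 18.
Any cover uses at least 2 members; among all covering selections none totals below 18.

18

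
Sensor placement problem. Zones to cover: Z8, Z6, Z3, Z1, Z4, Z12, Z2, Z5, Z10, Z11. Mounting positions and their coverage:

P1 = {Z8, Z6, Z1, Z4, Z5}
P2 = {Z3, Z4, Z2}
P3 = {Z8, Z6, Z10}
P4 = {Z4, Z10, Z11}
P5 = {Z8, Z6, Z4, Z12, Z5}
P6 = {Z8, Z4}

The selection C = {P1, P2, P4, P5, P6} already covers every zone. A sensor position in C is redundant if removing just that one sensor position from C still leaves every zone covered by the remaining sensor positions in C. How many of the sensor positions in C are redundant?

Drop P1: Z1 uncovered — not redundant.
Drop P2: Z3, Z2 uncovered — not redundant.
Drop P4: Z10, Z11 uncovered — not redundant.
Drop P5: Z12 uncovered — not redundant.
Drop P6: the rest still cover every zone — redundant.
1 redundant: P6.

1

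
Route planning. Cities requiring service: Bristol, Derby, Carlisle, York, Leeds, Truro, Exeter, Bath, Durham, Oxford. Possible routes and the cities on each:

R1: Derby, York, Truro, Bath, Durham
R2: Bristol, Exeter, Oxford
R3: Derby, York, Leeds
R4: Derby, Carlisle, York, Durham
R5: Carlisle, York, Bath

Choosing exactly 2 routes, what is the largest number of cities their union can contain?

8

Choosing R1, R2 covers {Bristol, Derby, York, Truro, Exeter, Bath, Durham, Oxford} — 8 cities.
No choice of 2 routes does better; here Carlisle, Leeds are left uncovered.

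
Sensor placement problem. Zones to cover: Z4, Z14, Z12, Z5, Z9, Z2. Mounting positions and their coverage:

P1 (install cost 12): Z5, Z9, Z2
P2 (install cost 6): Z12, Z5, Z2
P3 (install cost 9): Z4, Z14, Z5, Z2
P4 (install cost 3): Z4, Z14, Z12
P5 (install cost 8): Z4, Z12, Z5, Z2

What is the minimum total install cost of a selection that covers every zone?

15

P1, P4 cover every zone at install cost 12 + 3 = 15.
Any cover uses at least 2 sensor positions; among all covering selections none totals below 15.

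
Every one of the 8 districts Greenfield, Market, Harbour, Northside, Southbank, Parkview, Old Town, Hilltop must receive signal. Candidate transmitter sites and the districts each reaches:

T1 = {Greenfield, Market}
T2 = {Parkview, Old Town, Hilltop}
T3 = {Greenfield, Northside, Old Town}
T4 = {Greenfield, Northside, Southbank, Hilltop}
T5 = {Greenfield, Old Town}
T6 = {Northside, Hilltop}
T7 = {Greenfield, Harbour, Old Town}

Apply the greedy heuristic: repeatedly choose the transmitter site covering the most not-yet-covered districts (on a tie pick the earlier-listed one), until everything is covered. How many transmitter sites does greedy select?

Pick 1: T4 covers 4 new districts (Greenfield, Northside, Southbank, Hilltop).
Pick 2: T2 covers 2 new districts (Parkview, Old Town).
Pick 3: T1 covers 1 new districts (Market).
Pick 4: T7 covers 1 new districts (Harbour).
Greedy uses 4 transmitter sites.

4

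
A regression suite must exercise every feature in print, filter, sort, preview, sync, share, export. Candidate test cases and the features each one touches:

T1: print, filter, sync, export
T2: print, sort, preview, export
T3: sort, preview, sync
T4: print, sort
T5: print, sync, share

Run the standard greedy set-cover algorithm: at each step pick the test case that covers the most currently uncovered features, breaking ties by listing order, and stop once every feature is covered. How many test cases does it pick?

Pick 1: T1 covers 4 new features (print, filter, sync, export).
Pick 2: T2 covers 2 new features (sort, preview).
Pick 3: T5 covers 1 new features (share).
Greedy uses 3 test cases.

3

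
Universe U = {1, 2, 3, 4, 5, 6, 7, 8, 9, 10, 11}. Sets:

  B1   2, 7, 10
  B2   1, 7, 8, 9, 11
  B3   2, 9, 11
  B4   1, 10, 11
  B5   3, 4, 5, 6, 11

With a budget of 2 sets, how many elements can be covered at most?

Choosing B2, B5 covers {1, 3, 4, 5, 6, 7, 8, 9, 11} — 9 elements.
No choice of 2 sets does better; here 2, 10 are left uncovered.

9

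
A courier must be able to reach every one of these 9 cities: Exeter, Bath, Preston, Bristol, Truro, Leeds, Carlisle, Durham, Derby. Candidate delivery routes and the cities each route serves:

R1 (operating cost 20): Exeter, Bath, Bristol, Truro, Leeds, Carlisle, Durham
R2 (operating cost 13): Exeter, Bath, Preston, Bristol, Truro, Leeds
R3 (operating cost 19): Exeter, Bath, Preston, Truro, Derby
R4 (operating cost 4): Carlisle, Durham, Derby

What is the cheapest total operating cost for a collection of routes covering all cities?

R2, R4 cover every city at operating cost 13 + 4 = 17.
Any cover uses at least 2 routes; among all covering selections none totals below 17.

17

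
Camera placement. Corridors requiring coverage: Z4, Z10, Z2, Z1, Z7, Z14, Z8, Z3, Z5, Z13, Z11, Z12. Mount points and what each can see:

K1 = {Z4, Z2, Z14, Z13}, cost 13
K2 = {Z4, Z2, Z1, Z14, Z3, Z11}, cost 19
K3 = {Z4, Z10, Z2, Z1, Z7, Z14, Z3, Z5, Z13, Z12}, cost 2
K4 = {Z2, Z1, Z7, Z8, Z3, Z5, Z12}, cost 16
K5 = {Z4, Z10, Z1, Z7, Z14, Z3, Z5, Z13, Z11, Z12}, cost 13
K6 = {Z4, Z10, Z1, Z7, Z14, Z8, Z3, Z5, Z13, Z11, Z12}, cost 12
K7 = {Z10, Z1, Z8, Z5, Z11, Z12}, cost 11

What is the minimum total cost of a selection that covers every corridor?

13

K3, K7 cover every corridor at cost 2 + 11 = 13.
Any cover uses at least 2 camera mounts; among all covering selections none totals below 13.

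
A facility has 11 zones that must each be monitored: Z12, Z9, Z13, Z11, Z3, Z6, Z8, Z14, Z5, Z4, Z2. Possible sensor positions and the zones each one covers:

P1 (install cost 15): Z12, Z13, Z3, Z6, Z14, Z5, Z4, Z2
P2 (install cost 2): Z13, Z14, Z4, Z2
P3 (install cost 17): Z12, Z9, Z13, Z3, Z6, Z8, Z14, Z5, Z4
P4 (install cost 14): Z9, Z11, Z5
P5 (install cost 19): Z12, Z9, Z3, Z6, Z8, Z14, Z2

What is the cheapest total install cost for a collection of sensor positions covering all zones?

P2, P3, P4 cover every zone at install cost 2 + 17 + 14 = 33.
Any cover uses at least 3 sensor positions; among all covering selections none totals below 33.

33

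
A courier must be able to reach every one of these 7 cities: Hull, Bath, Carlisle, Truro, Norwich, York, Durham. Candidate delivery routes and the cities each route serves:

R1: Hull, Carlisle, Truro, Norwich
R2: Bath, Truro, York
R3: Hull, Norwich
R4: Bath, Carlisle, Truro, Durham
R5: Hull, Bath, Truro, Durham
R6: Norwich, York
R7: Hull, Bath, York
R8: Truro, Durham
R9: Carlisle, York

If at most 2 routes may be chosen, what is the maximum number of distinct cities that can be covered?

Choosing R1, R2 covers {Hull, Bath, Carlisle, Truro, Norwich, York} — 6 cities.
No choice of 2 routes does better; here Durham is left uncovered.

6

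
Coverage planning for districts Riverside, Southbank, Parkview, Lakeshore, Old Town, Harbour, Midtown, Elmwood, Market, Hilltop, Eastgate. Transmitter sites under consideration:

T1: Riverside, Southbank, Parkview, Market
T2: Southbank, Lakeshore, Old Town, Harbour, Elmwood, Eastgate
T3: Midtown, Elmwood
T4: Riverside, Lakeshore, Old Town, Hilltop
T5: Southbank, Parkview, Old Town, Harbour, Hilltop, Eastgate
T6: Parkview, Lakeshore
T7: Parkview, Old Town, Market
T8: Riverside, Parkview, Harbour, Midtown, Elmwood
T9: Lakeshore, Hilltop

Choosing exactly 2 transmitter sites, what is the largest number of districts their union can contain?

Choosing T1, T2 covers {Riverside, Southbank, Parkview, Lakeshore, Old Town, Harbour, Elmwood, Market, Eastgate} — 9 districts.
No choice of 2 transmitter sites does better; here Midtown, Hilltop are left uncovered.

9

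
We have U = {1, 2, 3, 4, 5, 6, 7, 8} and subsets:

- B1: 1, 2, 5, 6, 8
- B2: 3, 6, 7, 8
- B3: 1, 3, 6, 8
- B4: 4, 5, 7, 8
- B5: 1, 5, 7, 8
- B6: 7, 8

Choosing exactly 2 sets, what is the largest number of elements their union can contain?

7

Choosing B1, B2 covers {1, 2, 3, 5, 6, 7, 8} — 7 elements.
No choice of 2 sets does better; here 4 is left uncovered.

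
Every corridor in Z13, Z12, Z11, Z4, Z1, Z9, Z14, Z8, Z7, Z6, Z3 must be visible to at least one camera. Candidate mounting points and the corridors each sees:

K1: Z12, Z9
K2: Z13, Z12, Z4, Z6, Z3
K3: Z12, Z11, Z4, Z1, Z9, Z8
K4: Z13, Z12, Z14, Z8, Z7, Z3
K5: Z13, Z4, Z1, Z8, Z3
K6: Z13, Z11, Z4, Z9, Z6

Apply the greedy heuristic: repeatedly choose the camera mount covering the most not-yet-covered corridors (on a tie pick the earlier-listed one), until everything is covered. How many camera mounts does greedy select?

3

Pick 1: K3 covers 6 new corridors (Z12, Z11, Z4, Z1, Z9, Z8).
Pick 2: K4 covers 4 new corridors (Z13, Z14, Z7, Z3).
Pick 3: K2 covers 1 new corridors (Z6).
Greedy uses 3 camera mounts.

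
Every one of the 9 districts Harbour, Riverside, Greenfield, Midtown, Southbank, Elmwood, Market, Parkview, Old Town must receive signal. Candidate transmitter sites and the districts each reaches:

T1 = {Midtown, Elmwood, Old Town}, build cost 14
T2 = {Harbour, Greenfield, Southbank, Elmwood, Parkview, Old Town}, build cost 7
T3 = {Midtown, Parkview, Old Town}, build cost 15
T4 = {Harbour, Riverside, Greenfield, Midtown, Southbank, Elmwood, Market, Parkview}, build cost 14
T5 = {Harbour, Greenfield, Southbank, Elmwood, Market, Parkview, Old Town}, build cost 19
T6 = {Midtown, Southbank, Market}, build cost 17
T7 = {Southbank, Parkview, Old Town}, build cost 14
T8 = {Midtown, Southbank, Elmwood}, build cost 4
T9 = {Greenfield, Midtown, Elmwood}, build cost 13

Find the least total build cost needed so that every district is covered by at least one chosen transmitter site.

T2, T4 cover every district at build cost 7 + 14 = 21.
Any cover uses at least 2 transmitter sites; among all covering selections none totals below 21.
Greedy by coverage-per-build cost would pick T2, T8, T4 for 25 — worse than the optimum 21.

21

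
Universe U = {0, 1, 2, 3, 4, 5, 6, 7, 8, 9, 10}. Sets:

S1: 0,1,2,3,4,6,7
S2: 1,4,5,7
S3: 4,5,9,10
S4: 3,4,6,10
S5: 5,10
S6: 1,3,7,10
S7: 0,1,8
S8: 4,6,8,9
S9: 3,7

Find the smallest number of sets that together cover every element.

3

S1, S3, S7 together cover {0, 1, 2, 3, 4, 5, 6, 7, 8, 9, 10} — every element.
No 2 of the 9 sets cover everything (all 36 pairs fall short), so 3 is minimum.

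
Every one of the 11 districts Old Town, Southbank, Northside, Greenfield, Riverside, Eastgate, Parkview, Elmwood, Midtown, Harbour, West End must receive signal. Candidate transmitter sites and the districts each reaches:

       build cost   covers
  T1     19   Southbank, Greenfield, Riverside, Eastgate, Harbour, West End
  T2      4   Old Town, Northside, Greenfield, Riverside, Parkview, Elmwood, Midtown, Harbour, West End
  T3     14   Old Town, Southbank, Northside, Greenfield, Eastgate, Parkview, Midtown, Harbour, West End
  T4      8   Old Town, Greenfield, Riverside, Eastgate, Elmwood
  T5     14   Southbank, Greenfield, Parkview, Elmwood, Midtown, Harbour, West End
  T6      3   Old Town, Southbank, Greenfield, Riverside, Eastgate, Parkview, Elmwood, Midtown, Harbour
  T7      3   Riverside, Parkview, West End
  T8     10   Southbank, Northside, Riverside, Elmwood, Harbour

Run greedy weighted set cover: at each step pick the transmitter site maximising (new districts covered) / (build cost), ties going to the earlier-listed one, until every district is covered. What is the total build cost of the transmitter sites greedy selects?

7

Pick 1: T6 adds 9 new (Old Town, Southbank, Greenfield, Riverside, Eastgate, Parkview, Elmwood, Midtown, Harbour) at build cost 3 (ratio 9/3).
Pick 2: T2 adds 2 new (Northside, West End) at build cost 4 (ratio 2/4).
Greedy total build cost: 3 + 4 = 7.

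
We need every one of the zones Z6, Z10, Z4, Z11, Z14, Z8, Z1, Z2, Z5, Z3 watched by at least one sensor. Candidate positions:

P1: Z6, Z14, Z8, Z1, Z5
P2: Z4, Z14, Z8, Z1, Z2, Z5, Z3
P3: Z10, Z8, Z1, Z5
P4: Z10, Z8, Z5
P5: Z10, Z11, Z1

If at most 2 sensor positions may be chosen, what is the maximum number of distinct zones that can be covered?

Choosing P2, P5 covers {Z10, Z4, Z11, Z14, Z8, Z1, Z2, Z5, Z3} — 9 zones.
No choice of 2 sensor positions does better; here Z6 is left uncovered.

9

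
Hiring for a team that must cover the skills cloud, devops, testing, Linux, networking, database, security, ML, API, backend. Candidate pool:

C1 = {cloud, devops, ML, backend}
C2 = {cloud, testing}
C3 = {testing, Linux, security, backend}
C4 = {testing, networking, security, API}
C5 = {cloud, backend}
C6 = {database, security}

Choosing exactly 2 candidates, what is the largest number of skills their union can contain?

8

Choosing C1, C4 covers {cloud, devops, testing, networking, security, ML, API, backend} — 8 skills.
No choice of 2 candidates does better; here Linux, database are left uncovered.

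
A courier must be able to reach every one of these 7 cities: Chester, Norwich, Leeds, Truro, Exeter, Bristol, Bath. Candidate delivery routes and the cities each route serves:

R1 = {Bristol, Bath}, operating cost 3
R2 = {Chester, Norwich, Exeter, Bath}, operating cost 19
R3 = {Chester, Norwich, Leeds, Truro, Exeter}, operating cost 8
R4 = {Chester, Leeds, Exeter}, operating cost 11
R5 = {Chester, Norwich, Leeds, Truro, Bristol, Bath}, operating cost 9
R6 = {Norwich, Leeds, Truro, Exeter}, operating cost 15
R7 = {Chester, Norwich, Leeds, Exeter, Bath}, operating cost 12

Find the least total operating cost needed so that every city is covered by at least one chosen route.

11

R1, R3 cover every city at operating cost 3 + 8 = 11.
Any cover uses at least 2 routes; among all covering selections none totals below 11.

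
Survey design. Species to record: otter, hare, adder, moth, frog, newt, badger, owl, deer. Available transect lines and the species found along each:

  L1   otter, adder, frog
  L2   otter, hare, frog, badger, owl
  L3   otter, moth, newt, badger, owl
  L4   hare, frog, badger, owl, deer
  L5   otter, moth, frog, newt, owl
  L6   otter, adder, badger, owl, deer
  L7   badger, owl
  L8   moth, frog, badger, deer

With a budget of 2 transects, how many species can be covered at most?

Choosing L3, L4 covers {otter, hare, moth, frog, newt, badger, owl, deer} — 8 species.
No choice of 2 transects does better; here adder is left uncovered.

8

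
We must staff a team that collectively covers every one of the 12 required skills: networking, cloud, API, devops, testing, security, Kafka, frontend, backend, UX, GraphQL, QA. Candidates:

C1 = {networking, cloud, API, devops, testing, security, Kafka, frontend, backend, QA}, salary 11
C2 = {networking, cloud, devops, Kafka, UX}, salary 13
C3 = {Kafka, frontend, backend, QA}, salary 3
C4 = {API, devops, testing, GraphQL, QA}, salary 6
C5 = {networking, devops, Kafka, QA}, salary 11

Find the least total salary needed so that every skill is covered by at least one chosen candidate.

30

C1, C2, C4 cover every skill at salary 11 + 13 + 6 = 30.
Any cover uses at least 3 candidates; among all covering selections none totals below 30.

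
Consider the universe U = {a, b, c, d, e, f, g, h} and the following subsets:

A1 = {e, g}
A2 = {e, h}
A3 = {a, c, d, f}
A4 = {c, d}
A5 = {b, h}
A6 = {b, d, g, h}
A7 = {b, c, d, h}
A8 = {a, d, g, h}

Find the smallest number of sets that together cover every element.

A1, A3, A5 together cover {a, b, c, d, e, f, g, h} — every element.
No 2 of the 8 sets cover everything (all 28 pairs fall short), so 3 is minimum.

3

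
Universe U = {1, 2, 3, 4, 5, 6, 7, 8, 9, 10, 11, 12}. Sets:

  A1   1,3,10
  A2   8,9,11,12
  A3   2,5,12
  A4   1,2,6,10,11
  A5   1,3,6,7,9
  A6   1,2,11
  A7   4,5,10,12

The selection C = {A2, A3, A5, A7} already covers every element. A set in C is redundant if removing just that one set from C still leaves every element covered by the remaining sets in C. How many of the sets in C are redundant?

Drop A2: 8, 11 uncovered — not redundant.
Drop A3: 2 uncovered — not redundant.
Drop A5: 1, 3, 6, 7 uncovered — not redundant.
Drop A7: 4, 10 uncovered — not redundant.
None of the sets in C is redundant.

0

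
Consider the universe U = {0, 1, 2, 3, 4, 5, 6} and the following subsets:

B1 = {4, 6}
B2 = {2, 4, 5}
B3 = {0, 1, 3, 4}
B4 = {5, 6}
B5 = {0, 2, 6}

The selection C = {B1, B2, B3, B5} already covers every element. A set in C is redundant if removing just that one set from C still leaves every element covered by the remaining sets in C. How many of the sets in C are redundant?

Drop B1: the rest still cover every element — redundant.
Drop B2: 5 uncovered — not redundant.
Drop B3: 1, 3 uncovered — not redundant.
Drop B5: the rest still cover every element — redundant.
2 redundant: B1, B5.

2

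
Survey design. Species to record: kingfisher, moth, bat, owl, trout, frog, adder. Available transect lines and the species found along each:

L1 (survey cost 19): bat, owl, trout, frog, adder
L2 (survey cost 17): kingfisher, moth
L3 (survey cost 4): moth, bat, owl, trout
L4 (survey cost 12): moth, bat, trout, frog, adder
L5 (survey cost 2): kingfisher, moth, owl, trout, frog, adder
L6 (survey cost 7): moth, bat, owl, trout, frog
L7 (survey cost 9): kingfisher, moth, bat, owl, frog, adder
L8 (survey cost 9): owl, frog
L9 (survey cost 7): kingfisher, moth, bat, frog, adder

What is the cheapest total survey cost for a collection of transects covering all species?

6

L3, L5 cover every species at survey cost 4 + 2 = 6.
Any cover uses at least 2 transects; among all covering selections none totals below 6.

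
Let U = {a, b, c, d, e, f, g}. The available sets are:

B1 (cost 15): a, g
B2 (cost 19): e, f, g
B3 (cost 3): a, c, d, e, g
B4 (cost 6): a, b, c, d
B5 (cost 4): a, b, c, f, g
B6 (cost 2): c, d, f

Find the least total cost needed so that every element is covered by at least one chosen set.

B3, B5 cover every element at cost 3 + 4 = 7.
Any cover uses at least 2 sets; among all covering selections none totals below 7.

7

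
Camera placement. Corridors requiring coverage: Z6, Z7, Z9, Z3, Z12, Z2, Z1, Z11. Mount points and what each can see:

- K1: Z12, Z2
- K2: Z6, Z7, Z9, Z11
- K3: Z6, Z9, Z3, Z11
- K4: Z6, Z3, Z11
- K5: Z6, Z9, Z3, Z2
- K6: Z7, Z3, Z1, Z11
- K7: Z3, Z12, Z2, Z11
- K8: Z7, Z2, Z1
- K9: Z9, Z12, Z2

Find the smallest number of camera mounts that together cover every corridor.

K1, K2, K6 together cover {Z6, Z7, Z9, Z3, Z12, Z2, Z1, Z11} — every corridor.
No 2 of the 9 camera mounts cover everything (all 36 pairs fall short), so 3 is minimum.

3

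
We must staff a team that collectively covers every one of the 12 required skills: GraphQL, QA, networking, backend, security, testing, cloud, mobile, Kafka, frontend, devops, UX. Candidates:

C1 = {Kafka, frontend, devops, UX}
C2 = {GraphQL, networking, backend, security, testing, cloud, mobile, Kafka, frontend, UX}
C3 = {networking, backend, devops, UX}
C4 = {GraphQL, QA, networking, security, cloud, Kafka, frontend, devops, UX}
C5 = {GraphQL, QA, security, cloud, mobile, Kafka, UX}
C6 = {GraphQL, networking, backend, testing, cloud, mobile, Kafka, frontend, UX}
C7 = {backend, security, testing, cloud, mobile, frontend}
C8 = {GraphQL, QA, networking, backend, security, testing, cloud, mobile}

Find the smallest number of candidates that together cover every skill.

C1, C8 together cover {GraphQL, QA, networking, backend, security, testing, cloud, mobile, Kafka, frontend, devops, UX} — every skill.
No single candidate contains all 12 skills, so 2 is optimal.

2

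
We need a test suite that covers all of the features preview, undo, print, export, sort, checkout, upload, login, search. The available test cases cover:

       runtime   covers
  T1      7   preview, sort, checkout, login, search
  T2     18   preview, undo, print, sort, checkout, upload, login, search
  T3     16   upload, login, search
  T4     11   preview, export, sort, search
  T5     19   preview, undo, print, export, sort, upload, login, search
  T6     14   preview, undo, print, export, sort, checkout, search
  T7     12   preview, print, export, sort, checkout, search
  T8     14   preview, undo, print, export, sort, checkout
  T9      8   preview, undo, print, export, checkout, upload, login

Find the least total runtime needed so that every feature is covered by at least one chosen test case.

15

T1, T9 cover every feature at runtime 7 + 8 = 15.
Any cover uses at least 2 test cases; among all covering selections none totals below 15.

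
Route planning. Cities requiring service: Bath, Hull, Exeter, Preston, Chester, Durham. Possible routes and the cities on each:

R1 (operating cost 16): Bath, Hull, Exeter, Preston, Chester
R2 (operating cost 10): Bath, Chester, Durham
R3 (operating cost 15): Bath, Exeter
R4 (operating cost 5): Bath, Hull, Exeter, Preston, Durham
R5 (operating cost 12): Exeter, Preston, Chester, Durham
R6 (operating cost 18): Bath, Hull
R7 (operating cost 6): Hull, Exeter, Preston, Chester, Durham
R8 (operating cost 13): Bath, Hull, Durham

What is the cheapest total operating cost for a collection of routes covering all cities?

R4, R7 cover every city at operating cost 5 + 6 = 11.
Any cover uses at least 2 routes; among all covering selections none totals below 11.

11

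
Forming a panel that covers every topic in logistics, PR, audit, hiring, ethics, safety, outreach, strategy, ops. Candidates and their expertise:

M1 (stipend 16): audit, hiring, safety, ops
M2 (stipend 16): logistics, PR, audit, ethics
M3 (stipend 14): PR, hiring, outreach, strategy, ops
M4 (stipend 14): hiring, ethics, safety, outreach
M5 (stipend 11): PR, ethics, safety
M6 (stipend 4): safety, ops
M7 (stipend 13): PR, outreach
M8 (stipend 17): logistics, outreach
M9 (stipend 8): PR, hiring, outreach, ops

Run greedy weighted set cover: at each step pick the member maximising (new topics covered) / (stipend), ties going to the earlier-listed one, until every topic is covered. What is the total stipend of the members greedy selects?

Pick 1: M6 adds 2 new (safety, ops) at stipend 4 (ratio 2/4).
Pick 2: M9 adds 3 new (PR, hiring, outreach) at stipend 8 (ratio 3/8).
Pick 3: M2 adds 3 new (logistics, audit, ethics) at stipend 16 (ratio 3/16).
Pick 4: M3 adds 1 new (strategy) at stipend 14 (ratio 1/14).
Greedy total stipend: 4 + 8 + 16 + 14 = 42. (The true optimum is 34, so greedy overshoots here.)

42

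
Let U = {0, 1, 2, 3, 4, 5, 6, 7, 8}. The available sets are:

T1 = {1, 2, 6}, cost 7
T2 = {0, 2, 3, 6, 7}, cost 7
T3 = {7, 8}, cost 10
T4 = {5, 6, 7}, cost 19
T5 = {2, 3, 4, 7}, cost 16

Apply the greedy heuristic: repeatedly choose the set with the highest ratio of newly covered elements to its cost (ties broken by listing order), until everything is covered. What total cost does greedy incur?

Pick 1: T2 adds 5 new (0, 2, 3, 6, 7) at cost 7 (ratio 5/7).
Pick 2: T1 adds 1 new (1) at cost 7 (ratio 1/7).
Pick 3: T3 adds 1 new (8) at cost 10 (ratio 1/10).
Pick 4: T5 adds 1 new (4) at cost 16 (ratio 1/16).
Pick 5: T4 adds 1 new (5) at cost 19 (ratio 1/19).
Greedy total cost: 7 + 7 + 10 + 16 + 19 = 59.

59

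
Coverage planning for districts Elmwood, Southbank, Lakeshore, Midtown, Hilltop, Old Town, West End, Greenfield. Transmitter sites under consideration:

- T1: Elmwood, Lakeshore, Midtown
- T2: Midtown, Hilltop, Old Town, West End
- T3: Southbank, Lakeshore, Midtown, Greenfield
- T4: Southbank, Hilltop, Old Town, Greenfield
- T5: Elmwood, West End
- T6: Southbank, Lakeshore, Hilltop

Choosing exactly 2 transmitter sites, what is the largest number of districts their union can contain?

Choosing T1, T4 covers {Elmwood, Southbank, Lakeshore, Midtown, Hilltop, Old Town, Greenfield} — 7 districts.
No choice of 2 transmitter sites does better; here West End is left uncovered.

7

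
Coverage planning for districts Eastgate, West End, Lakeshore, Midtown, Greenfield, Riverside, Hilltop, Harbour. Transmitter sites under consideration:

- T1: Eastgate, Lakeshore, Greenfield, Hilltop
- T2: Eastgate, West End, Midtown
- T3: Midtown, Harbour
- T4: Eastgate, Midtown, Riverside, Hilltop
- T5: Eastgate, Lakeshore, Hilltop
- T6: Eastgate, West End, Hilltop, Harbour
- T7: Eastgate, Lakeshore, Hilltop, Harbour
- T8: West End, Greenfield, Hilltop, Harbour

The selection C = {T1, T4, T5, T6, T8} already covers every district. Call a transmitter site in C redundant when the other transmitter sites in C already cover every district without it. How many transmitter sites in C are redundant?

Drop T1: the rest still cover every district — redundant.
Drop T4: Midtown, Riverside uncovered — not redundant.
Drop T5: the rest still cover every district — redundant.
Drop T6: the rest still cover every district — redundant.
Drop T8: the rest still cover every district — redundant.
4 redundant: T1, T5, T6, T8.

4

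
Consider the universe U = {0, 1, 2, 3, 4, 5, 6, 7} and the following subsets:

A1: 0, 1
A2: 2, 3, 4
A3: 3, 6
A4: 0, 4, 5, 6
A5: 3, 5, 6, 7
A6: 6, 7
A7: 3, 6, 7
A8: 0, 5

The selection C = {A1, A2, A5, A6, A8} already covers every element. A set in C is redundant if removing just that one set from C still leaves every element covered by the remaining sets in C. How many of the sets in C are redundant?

Drop A1: 1 uncovered — not redundant.
Drop A2: 2, 4 uncovered — not redundant.
Drop A5: the rest still cover every element — redundant.
Drop A6: the rest still cover every element — redundant.
Drop A8: the rest still cover every element — redundant.
3 redundant: A5, A6, A8.

3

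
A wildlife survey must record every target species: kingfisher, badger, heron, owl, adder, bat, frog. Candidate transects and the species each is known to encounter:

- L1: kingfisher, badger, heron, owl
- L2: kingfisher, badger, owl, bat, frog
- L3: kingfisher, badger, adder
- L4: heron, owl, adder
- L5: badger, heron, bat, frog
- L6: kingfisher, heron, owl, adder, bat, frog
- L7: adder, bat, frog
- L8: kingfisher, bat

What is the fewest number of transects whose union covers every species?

2

L1, L6 together cover {kingfisher, badger, heron, owl, adder, bat, frog} — every species.
No single transect contains all 7 species, so 2 is optimal.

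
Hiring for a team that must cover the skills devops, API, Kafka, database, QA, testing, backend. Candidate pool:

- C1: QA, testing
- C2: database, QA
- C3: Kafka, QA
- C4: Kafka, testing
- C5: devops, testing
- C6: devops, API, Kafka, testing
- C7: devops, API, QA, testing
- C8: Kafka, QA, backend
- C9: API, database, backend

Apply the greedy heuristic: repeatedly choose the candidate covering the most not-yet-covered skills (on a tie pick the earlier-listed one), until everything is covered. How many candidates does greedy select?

Pick 1: C6 covers 4 new skills (devops, API, Kafka, testing).
Pick 2: C2 covers 2 new skills (database, QA).
Pick 3: C8 covers 1 new skills (backend).
Greedy uses 3 candidates.

3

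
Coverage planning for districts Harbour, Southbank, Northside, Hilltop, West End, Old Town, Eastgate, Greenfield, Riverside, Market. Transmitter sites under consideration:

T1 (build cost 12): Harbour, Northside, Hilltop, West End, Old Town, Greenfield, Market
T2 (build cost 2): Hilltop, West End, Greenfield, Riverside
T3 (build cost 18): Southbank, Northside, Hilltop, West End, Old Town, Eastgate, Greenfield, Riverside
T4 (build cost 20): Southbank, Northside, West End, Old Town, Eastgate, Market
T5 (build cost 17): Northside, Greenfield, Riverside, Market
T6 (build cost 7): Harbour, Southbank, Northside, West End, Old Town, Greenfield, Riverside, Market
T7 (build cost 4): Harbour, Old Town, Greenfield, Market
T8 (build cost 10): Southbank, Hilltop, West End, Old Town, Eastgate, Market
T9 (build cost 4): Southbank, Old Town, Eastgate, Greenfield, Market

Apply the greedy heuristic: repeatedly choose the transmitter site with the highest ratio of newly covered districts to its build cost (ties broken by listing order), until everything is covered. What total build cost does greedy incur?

13

Pick 1: T2 adds 4 new (Hilltop, West End, Greenfield, Riverside) at build cost 2 (ratio 4/2).
Pick 2: T9 adds 4 new (Southbank, Old Town, Eastgate, Market) at build cost 4 (ratio 4/4).
Pick 3: T6 adds 2 new (Harbour, Northside) at build cost 7 (ratio 2/7).
Greedy total build cost: 2 + 4 + 7 = 13.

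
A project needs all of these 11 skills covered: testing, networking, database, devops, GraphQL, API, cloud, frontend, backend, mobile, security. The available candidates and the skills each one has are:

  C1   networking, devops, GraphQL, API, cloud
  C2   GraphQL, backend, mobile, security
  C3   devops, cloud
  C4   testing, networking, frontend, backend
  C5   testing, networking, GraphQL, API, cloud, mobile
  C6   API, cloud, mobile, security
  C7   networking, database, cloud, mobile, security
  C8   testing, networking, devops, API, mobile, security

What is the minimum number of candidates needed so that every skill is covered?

3

C1, C4, C7 together cover {testing, networking, database, devops, GraphQL, API, cloud, frontend, backend, mobile, security} — every skill.
No 2 of the 8 candidates cover everything (all 28 pairs fall short), so 3 is minimum.
Greedy (largest uncovered first) would take C5, C2, C1, C4, C7 — 5 candidates — but 3 suffice.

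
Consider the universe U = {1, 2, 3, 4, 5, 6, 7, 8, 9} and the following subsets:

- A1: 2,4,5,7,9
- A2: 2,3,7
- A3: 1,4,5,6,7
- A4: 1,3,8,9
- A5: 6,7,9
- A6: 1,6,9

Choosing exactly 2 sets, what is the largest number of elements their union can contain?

Choosing A1, A4 covers {1, 2, 3, 4, 5, 7, 8, 9} — 8 elements.
No choice of 2 sets does better; here 6 is left uncovered.

8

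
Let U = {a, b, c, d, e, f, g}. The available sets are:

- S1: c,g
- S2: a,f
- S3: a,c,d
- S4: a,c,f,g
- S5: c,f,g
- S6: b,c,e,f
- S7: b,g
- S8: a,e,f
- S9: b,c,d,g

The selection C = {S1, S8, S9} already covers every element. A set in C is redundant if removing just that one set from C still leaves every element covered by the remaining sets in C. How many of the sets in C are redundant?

Drop S1: the rest still cover every element — redundant.
Drop S8: a, e, f uncovered — not redundant.
Drop S9: b, d uncovered — not redundant.
1 redundant: S1.

1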